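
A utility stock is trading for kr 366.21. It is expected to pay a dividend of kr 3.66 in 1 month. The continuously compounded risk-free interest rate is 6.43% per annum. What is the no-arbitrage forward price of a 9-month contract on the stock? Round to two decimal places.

kr 380.48

PV(dividends) I = 3.66·e^(−0.0643·1/12)
I = 3.6404
F = (S − I)·e^(rT) = (366.21 − 3.6404) · e^(0.0643·9/12)
= 362.5696 · e^0.048225 = 362.5696 × 1.049407 = kr 380.48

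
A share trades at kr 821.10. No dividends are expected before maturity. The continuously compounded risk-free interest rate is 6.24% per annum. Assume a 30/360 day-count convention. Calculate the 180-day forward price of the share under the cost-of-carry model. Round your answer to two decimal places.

F = S·e^(rT) = 821.10 · e^(0.0624 × 180/360)
= 821.10 · e^0.031200 = 821.10 × 1.031692
F = kr 847.12

kr 847.12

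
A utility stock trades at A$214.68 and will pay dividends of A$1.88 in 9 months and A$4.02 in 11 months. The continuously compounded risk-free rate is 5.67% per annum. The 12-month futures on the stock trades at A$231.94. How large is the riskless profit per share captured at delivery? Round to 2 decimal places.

A$10.68 per share

PV(dividends) I = 1.88·e^(−0.0567·9/12) + 4.02·e^(−0.0567·11/12) = 5.6181
Fair futures F* = (S − I)·e^(rT) = (214.68 − 5.6181)·e^0.056700 = 209.0619 × 1.058338 = 221.2582
Market A$231.94 > fair 221.2582: forward overpriced → cash-and-carry (borrow at r, buy the stock and collect the dividends, short the forward).
Profit at T = |F_mkt − F*| = |231.94 − 221.2582| = A$10.68 per share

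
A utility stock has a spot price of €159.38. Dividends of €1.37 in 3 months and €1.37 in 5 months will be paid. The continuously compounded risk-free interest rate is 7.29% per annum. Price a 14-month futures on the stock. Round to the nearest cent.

PV(dividends) I = 1.37·e^(−0.0729·3/12) + 1.37·e^(−0.0729·5/12)
I = 1.3453 + 1.3290 = 2.6743
F = (S − I)·e^(rT) = (159.38 − 2.6743) · e^(0.0729·14/12)
= 156.7057 · e^0.085050 = 156.7057 × 1.088772 = €170.62

€170.62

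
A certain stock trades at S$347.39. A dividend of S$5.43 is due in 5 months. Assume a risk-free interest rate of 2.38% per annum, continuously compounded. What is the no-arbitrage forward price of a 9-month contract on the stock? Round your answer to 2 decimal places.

S$348.17

PV(dividends) I = 5.43·e^(−0.0238·5/12)
I = 5.3764
F = (S − I)·e^(rT) = (347.39 − 5.3764) · e^(0.0238·9/12)
= 342.0136 · e^0.017850 = 342.0136 × 1.018010 = S$348.17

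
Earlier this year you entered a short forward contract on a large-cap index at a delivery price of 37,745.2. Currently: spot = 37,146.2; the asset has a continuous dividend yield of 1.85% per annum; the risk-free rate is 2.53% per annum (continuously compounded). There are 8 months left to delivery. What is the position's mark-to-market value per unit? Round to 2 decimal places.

423.03

Current fair forward for the remaining 8 months: F = S·e^((r − q)·T), (r − q) = 0.0253 − 0.0185 = 0.0068
F = 37146.2 · e^(0.0068 × 8/12) = 37146.2 × 1.00454362 = 37314.9782
Value of long forward = (F − K)·e^(−rT) = (37314.9782 − 37745.2) · e^(−0.0253·8/12)
= -430.2218 × 0.98327478 = -423.03
Short position value = −(long value) = 423.03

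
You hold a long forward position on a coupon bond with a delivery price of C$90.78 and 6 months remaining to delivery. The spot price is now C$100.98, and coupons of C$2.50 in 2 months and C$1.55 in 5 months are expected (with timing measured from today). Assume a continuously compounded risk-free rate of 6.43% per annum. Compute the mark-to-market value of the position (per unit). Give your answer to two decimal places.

PV(remaining coupons) I = 2.50·e^(−0.0643·2/12) + 1.55·e^(−0.0643·5/12) = 3.9824
Current forward F = (S − I)·e^(rT) = (100.98 − 3.9824)·e^(0.0643·6/12) = 96.9976 × 1.032672 = 100.1667
Value (long) = (F − K)·e^(−rT) = (100.1667 − 90.78) × 0.968361 = 9.0897
Value = C$9.09

C$9.09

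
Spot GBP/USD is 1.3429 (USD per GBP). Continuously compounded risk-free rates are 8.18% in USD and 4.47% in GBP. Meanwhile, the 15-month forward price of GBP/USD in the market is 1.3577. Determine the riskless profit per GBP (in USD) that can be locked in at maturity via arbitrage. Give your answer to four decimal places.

Fair forward: F* = S·e^(carry·T), with carry = (r_USD − r_GBP) = 0.0818 − 0.0447 = 0.0371
F* = 1.3429 · e^(0.0371 × 15/12) = 1.3429 · e^0.046375 = 1.3429 × 1.047467 = 1.4066
Market 1.3577 < fair 1.4066: forward underpriced → reverse cash-and-carry (short spot, go long the forward).
At maturity, profit = |F_mkt − F*| = |1.3577 − 1.4066| = 0.0489 per GBP (in USD)

0.0489 per GBP (in USD)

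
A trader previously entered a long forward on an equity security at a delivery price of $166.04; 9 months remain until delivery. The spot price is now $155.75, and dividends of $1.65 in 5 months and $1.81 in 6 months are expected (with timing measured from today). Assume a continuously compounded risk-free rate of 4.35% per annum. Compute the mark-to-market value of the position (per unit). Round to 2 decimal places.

PV(remaining dividends) I = 1.65·e^(−0.0435·5/12) + 1.81·e^(−0.0435·6/12) = 3.3914
Current forward F = (S − I)·e^(rT) = (155.75 − 3.3914)·e^(0.0435·9/12) = 152.3586 × 1.033163 = 157.4113
Value (long) = (F − K)·e^(−rT) = (157.4113 − 166.04) × 0.967901 = -8.3517
Value = -$8.35

-$8.35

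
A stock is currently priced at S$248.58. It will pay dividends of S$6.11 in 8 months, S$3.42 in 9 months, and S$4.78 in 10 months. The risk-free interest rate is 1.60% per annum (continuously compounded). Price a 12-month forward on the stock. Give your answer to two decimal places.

S$238.22

PV(dividends) I = 6.11·e^(−0.0160·8/12) + 3.42·e^(−0.0160·9/12) + 4.78·e^(−0.0160·10/12)
I = 6.0452 + 3.3792 + 4.7167 = 14.1411
F = (S − I)·e^(rT) = (248.58 − 14.1411) · e^(0.0160·12/12)
= 234.4389 · e^0.016000 = 234.4389 × 1.016129 = S$238.22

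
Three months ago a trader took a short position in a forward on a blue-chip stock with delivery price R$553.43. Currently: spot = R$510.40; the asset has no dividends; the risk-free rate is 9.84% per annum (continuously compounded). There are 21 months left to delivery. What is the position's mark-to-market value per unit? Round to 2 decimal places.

-R$44.52

Current fair forward for the remaining 21 months: F = S·e^(r·T), r = 0.0984
F = 510.40 · e^(0.0984 × 21/12) = 510.40 × 1.187915 = 606.3118
Value of long forward = (F − K)·e^(−rT) = (606.3118 − 553.43) · e^(−0.0984·21/12)
= 52.8818 × 0.841811 = 44.52
Short position value = −(long value) = -R$44.52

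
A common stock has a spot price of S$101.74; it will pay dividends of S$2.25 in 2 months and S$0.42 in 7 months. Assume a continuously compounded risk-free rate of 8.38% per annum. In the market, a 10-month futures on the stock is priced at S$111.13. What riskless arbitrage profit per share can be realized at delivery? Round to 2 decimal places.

S$4.84 per share

PV(dividends) I = 2.25·e^(−0.0838·2/12) + 0.42·e^(−0.0838·7/12) = 2.6188
Fair futures F* = (S − I)·e^(rT) = (101.74 − 2.6188)·e^0.069833 = 99.1212 × 1.072329 = 106.2905
Market S$111.13 > fair 106.2905: forward overpriced → cash-and-carry (borrow at r, buy the stock and collect the dividends, short the forward).
Profit at T = |F_mkt − F*| = |111.13 − 106.2905| = S$4.84 per share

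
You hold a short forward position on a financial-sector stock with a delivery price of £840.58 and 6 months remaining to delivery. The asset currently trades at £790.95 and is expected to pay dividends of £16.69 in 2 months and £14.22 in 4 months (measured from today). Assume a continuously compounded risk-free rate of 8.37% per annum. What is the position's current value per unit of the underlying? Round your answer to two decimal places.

PV(remaining dividends) I = 16.69·e^(−0.0837·2/12) + 14.22·e^(−0.0837·4/12) = 30.2875
Current forward F = (S − I)·e^(rT) = (790.95 − 30.2875)·e^(0.0837·6/12) = 760.6625 × 1.042738 = 793.1717
Value (long) = (F − K)·e^(−rT) = (793.1717 − 840.58) × 0.959014 = -45.4652
Short position value = −(long value) = £45.47

£45.47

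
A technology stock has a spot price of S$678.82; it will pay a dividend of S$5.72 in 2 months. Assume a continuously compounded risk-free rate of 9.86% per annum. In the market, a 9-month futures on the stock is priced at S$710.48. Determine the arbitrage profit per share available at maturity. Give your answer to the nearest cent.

S$14.38 per share

PV(dividends) I = 5.72·e^(−0.0986·2/12) = 5.6268
Fair futures F* = (S − I)·e^(rT) = (678.82 − 5.6268)·e^0.073950 = 673.1932 × 1.076753 = 724.8628
Market S$710.48 < fair 724.8628: forward underpriced → reverse cash-and-carry (short the stock, invest proceeds at r, pay the dividends, go long the forward).
Profit at T = |F_mkt − F*| = |710.48 − 724.8628| = S$14.38 per share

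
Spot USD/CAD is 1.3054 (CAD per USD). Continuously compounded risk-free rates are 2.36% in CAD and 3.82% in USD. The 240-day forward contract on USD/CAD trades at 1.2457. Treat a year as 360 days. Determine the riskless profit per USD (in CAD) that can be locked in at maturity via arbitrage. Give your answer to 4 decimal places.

0.0471 per USD (in CAD)

Fair forward: F* = S·e^(carry·T), with carry = (r_CAD − r_USD) = 0.0236 − 0.0382 = -0.0146
F* = 1.3054 · e^(-0.0146 × 240/360) = 1.3054 · e^-0.009733 = 1.3054 × 0.990314 = 1.2928
Market 1.2457 < fair 1.2928: forward underpriced → reverse cash-and-carry (short spot, go long the forward).
At maturity, profit = |F_mkt − F*| = |1.2457 − 1.2928| = 0.0471 per USD (in CAD)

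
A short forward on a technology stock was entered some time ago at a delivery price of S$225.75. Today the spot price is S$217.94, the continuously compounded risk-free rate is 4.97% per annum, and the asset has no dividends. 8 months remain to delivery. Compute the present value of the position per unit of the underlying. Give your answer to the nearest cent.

S$0.45

Current fair forward for the remaining 8 months: F = S·e^(r·T), r = 0.0497
F = 217.94 · e^(0.0497 × 8/12) = 217.94 × 1.033688 = 225.2820
Value of long forward = (F − K)·e^(−rT) = (225.2820 − 225.75) · e^(−0.0497·8/12)
= -0.4680 × 0.967410 = -0.45
Short position value = −(long value) = S$0.45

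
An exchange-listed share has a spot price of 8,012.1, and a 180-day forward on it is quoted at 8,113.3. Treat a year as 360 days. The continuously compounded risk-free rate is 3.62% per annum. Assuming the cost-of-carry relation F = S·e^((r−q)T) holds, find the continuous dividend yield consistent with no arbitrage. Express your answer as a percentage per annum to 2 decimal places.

1.11%

From F = S·e^((r−q)T): (r − q) = ln(F/S)/T
ln(8113.3/8012.1) = ln(1.012631) = 0.012552
(r − q) = 0.012552 / (180/360) = 0.025104
q = r − ln(F/S)/T = 0.0362 − 0.025104 = 0.011096
q = 1.11%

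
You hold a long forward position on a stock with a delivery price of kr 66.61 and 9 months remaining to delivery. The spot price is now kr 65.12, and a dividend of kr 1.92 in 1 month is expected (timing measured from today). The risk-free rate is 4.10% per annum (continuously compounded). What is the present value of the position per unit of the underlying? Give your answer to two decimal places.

PV(remaining dividends) I = 1.92·e^(−0.0410·1/12) = 1.9135
Current forward F = (S − I)·e^(rT) = (65.12 − 1.9135)·e^(0.0410·9/12) = 63.2065 × 1.031228 = 65.1803
Value (long) = (F − K)·e^(−rT) = (65.1803 − 66.61) × 0.969718 = -1.3864
Value = -kr 1.39

-kr 1.39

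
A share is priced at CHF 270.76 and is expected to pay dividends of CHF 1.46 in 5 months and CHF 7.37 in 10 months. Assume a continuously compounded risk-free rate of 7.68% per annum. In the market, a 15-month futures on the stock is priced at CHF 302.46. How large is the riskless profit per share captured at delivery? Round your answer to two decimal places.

CHF 13.58 per share

PV(dividends) I = 1.46·e^(−0.0768·5/12) + 7.37·e^(−0.0768·10/12) = 8.3271
Fair futures F* = (S − I)·e^(rT) = (270.76 − 8.3271)·e^0.096000 = 262.4329 × 1.100759 = 288.8754
Market CHF 302.46 > fair 288.8754: forward overpriced → cash-and-carry (borrow at r, buy the stock and collect the dividends, short the forward).
Profit at T = |F_mkt − F*| = |302.46 − 288.8754| = CHF 13.58 per share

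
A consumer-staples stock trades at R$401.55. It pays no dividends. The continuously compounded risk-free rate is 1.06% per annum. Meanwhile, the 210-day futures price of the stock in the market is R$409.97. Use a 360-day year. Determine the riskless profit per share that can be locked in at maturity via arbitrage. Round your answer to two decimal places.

R$5.93 per share

Fair futures: F* = S·e^(carry·T), with carry = r = 0.0106
F* = 401.55 · e^(0.0106 × 210/360) = 401.55 · e^0.006183 = 401.55 × 1.006202 = R$404.0404
Market R$409.97 > fair R$404.0404: forward overpriced → cash-and-carry (buy spot, short the forward).
At maturity, profit = |F_mkt − F*| = |409.97 − 404.0404| = R$5.93 per share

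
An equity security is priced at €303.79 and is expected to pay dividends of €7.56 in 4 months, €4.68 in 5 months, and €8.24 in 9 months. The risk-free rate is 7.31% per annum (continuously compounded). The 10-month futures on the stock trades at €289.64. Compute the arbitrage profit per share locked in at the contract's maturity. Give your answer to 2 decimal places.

PV(dividends) I = 7.56·e^(−0.0731·4/12) + 4.68·e^(−0.0731·5/12) + 8.24·e^(−0.0731·9/12) = 19.7180
Fair futures F* = (S − I)·e^(rT) = (303.79 − 19.7180)·e^0.060917 = 284.0720 × 1.062811 = 301.9148
Market €289.64 < fair 301.9148: forward underpriced → reverse cash-and-carry (short the stock, invest proceeds at r, pay the dividends, go long the forward).
Profit at T = |F_mkt − F*| = |289.64 − 301.9148| = €12.27 per share

€12.27 per share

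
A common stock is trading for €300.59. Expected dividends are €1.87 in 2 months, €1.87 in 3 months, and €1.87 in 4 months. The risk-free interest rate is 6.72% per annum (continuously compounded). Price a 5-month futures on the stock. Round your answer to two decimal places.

€303.45

PV(dividends) I = 1.87·e^(−0.0672·2/12) + 1.87·e^(−0.0672·3/12) + 1.87·e^(−0.0672·4/12)
I = 1.8492 + 1.8388 + 1.8286 = 5.5166
F = (S − I)·e^(rT) = (300.59 − 5.5166) · e^(0.0672·5/12)
= 295.0734 · e^0.028000 = 295.0734 × 1.028396 = €303.45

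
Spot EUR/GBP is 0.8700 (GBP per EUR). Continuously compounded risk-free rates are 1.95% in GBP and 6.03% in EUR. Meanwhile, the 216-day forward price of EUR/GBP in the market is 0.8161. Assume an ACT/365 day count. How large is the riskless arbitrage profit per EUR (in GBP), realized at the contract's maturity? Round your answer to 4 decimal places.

0.0331 per EUR (in GBP)

Fair forward: F* = S·e^(carry·T), with carry = (r_GBP − r_EUR) = 0.0195 − 0.0603 = -0.0408
F* = 0.8700 · e^(-0.0408 × 216/365) = 0.8700 · e^-0.024145 = 0.8700 × 0.976144 = 0.8492
Market 0.8161 < fair 0.8492: forward underpriced → reverse cash-and-carry (short spot, go long the forward).
At maturity, profit = |F_mkt − F*| = |0.8161 − 0.8492| = 0.0331 per EUR (in GBP)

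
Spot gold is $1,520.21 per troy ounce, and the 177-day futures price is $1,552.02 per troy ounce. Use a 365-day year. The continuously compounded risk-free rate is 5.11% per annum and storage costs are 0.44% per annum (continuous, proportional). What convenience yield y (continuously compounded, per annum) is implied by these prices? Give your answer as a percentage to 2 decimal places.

1.28%

F = S·e^((r+u−y)T) ⇒ (r+u−y) = ln(F/S)/T
ln(1552.02/1520.21) = 0.020709; /T ⇒ 0.042705
y = r + u − ln(F/S)/T = 0.0511 + 0.0044 − 0.042705 = 0.012795
y = 1.28%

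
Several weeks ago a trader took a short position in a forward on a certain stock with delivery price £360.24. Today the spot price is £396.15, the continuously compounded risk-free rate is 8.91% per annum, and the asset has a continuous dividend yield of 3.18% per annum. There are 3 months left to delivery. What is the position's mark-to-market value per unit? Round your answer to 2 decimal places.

Current fair forward for the remaining 3 months: F = S·e^((r − q)·T), (r − q) = 0.0891 − 0.0318 = 0.0573
F = 396.15 · e^(0.0573 × 3/12) = 396.15 × 1.014428 = 401.8657
Value of long forward = (F − K)·e^(−rT) = (401.8657 − 360.24) · e^(−0.0891·3/12)
= 41.6257 × 0.977971 = 40.71
Short position value = −(long value) = -£40.71

-£40.71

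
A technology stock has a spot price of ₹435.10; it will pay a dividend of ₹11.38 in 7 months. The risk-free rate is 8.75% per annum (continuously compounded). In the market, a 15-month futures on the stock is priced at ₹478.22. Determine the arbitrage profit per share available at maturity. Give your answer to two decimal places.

₹4.89 per share

PV(dividends) I = 11.38·e^(−0.0875·7/12) = 10.8137
Fair futures F* = (S − I)·e^(rT) = (435.10 − 10.8137)·e^0.109375 = 424.2863 × 1.115581 = 473.3257
Market ₹478.22 > fair 473.3257: forward overpriced → cash-and-carry (borrow at r, buy the stock and collect the dividends, short the forward).
Profit at T = |F_mkt − F*| = |478.22 − 473.3257| = ₹4.89 per share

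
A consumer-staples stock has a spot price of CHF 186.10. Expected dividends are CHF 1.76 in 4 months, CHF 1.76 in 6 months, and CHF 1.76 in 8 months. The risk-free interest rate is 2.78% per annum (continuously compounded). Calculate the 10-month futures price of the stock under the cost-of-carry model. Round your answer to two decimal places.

CHF 185.13

PV(dividends) I = 1.76·e^(−0.0278·4/12) + 1.76·e^(−0.0278·6/12) + 1.76·e^(−0.0278·8/12)
I = 1.7438 + 1.7357 + 1.7277 = 5.2072
F = (S − I)·e^(rT) = (186.10 − 5.2072) · e^(0.0278·10/12)
= 180.8928 · e^0.023167 = 180.8928 × 1.023437 = CHF 185.13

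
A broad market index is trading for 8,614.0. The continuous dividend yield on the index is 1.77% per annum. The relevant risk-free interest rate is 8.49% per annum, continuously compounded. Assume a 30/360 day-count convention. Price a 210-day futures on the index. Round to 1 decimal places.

F = S·e^((r − q)T) = 8614.0 · e^((0.0849 − 0.0177) × 210/360)
= 8614.0 · e^0.039200 = 8614.0 × 1.039978
F = 8,958.4

8,958.4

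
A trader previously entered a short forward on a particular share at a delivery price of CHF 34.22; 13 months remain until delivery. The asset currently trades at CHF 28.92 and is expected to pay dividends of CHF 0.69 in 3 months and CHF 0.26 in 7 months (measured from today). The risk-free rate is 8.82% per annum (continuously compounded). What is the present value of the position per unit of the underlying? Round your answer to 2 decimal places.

CHF 3.10

PV(remaining dividends) I = 0.69·e^(−0.0882·3/12) + 0.26·e^(−0.0882·7/12) = 0.9219
Current forward F = (S − I)·e^(rT) = (28.92 − 0.9219)·e^(0.0882·13/12) = 27.9981 × 1.100264 = 30.8053
Value (long) = (F − K)·e^(−rT) = (30.8053 − 34.22) × 0.908873 = -3.1035
Short position value = −(long value) = CHF 3.10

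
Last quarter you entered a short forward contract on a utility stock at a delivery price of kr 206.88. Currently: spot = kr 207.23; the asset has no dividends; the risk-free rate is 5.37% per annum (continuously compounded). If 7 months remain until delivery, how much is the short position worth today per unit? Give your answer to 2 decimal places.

-kr 6.73

Current fair forward for the remaining 7 months: F = S·e^(r·T), r = 0.0537
F = 207.23 · e^(0.0537 × 7/12) = 207.23 × 1.031821 = 213.8243
Value of long forward = (F − K)·e^(−rT) = (213.8243 − 206.88) · e^(−0.0537·7/12)
= 6.9443 × 0.969161 = 6.73
Short position value = −(long value) = -kr 6.73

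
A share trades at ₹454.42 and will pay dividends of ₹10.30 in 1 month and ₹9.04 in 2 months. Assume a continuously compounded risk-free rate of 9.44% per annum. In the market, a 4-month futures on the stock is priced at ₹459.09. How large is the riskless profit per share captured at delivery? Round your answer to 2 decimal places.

PV(dividends) I = 10.30·e^(−0.0944·1/12) + 9.04·e^(−0.0944·2/12) = 19.1182
Fair futures F* = (S − I)·e^(rT) = (454.42 − 19.1182)·e^0.031467 = 435.3018 × 1.031967 = 449.2171
Market ₹459.09 > fair 449.2171: forward overpriced → cash-and-carry (borrow at r, buy the stock and collect the dividends, short the forward).
Profit at T = |F_mkt − F*| = |459.09 − 449.2171| = ₹9.87 per share

₹9.87 per share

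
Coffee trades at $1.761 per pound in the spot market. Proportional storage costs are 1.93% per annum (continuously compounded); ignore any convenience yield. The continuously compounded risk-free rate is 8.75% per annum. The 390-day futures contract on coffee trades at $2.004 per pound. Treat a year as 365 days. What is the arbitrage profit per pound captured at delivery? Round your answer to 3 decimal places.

Fair futures: F* = S·e^(carry·T), with carry = (r + u) = 0.0875 + 0.0193 = 0.1068
F* = 1.761 · e^(0.1068 × 390/365) = 1.761 · e^0.114115 = 1.761 × 1.120881 = $1.9739
Market $2.004 > fair $1.9739: forward overpriced → cash-and-carry (buy spot, short the forward).
At maturity, profit = |F_mkt − F*| = |2.004 − 1.9739| = $0.030 per pound

$0.030 per pound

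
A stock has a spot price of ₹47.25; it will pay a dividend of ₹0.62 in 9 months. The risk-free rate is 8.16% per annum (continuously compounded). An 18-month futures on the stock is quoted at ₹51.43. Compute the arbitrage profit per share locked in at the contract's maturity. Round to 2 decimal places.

PV(dividends) I = 0.62·e^(−0.0816·9/12) = 0.5832
Fair futures F* = (S − I)·e^(rT) = (47.25 − 0.5832)·e^0.122400 = 46.6668 × 1.130206 = 52.7431
Market ₹51.43 < fair 52.7431: forward underpriced → reverse cash-and-carry (short the stock, invest proceeds at r, pay the dividends, go long the forward).
Profit at T = |F_mkt − F*| = |51.43 − 52.7431| = ₹1.31 per share

₹1.31 per share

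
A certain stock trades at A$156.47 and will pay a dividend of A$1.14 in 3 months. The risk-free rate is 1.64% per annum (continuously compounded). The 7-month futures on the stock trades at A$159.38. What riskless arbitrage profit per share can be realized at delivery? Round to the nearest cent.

PV(dividends) I = 1.14·e^(−0.0164·3/12) = 1.1353
Fair futures F* = (S − I)·e^(rT) = (156.47 − 1.1353)·e^0.009567 = 155.3347 × 1.009613 = 156.8279
Market A$159.38 > fair 156.8279: forward overpriced → cash-and-carry (borrow at r, buy the stock and collect the dividends, short the forward).
Profit at T = |F_mkt − F*| = |159.38 − 156.8279| = A$2.55 per share

A$2.55 per share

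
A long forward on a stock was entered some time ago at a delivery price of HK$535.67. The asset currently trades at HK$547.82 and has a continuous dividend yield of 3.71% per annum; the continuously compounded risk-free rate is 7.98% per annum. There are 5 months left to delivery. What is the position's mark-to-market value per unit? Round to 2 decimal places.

HK$21.26

Current fair forward for the remaining 5 months: F = S·e^((r − q)·T), (r − q) = 0.0798 − 0.0371 = 0.0427
F = 547.82 · e^(0.0427 × 5/12) = 547.82 × 1.017951 = 557.6539
Value of long forward = (F − K)·e^(−rT) = (557.6539 − 535.67) · e^(−0.0798·5/12)
= 21.9839 × 0.967297 = 21.26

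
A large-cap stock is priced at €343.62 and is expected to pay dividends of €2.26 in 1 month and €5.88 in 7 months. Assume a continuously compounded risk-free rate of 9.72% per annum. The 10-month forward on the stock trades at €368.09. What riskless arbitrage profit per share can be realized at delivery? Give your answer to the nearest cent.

PV(dividends) I = 2.26·e^(−0.0972·1/12) + 5.88·e^(−0.0972·7/12) = 7.7976
Fair forward F* = (S − I)·e^(rT) = (343.62 − 7.7976)·e^0.081000 = 335.8224 × 1.084371 = 364.1561
Market €368.09 > fair 364.1561: forward overpriced → cash-and-carry (borrow at r, buy the stock and collect the dividends, short the forward).
Profit at T = |F_mkt − F*| = |368.09 − 364.1561| = €3.93 per share

€3.93 per share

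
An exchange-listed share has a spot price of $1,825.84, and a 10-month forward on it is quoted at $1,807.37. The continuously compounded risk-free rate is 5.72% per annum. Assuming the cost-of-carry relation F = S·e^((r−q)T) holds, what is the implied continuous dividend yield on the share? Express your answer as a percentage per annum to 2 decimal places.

6.94%

From F = S·e^((r−q)T): (r − q) = ln(F/S)/T
ln(1807.37/1825.84) = ln(0.989884) = -0.010168
(r − q) = -0.010168 / (10/12) = -0.012202
q = r − ln(F/S)/T = 0.0572 + 0.012202 = 0.069402
q = 6.94%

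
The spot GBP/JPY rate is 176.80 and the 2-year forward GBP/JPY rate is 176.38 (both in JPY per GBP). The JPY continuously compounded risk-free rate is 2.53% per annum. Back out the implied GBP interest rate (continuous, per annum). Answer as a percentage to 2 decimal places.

2.65%

F = S·e^((r_JPY − r_GBP)T) ⇒ r_GBP = r_JPY − ln(F/S)/T
ln(176.38/176.80) = -0.002378; /(2) = -0.001189
r_GBP = 0.0253 + 0.001189 = 0.026489
r_GBP = 2.65%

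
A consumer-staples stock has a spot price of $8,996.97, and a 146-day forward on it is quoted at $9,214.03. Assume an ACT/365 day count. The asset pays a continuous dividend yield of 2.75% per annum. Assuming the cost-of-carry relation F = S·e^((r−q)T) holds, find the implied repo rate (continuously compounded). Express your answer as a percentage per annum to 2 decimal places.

8.71%

From F = S·e^((r−q)T): (r − q) = ln(F/S)/T
ln(9214.03/8996.97) = ln(1.024126) = 0.023840
(r − q) = 0.023840 / (146/365) = 0.059600
r = ln(F/S)/T + q = 0.059600 + 0.0275 = 0.087100
r = 8.71%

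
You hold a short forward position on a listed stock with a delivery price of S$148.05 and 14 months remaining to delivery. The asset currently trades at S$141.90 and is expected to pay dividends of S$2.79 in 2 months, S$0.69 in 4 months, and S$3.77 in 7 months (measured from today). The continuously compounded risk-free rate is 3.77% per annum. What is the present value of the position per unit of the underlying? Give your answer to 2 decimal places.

S$6.92

PV(remaining dividends) I = 2.79·e^(−0.0377·2/12) + 0.69·e^(−0.0377·4/12) + 3.77·e^(−0.0377·7/12) = 7.1419
Current forward F = (S − I)·e^(rT) = (141.90 − 7.1419)·e^(0.0377·14/12) = 134.7581 × 1.044965 = 140.8175
Value (long) = (F − K)·e^(−rT) = (140.8175 − 148.05) × 0.956970 = -6.9213
Short position value = −(long value) = S$6.92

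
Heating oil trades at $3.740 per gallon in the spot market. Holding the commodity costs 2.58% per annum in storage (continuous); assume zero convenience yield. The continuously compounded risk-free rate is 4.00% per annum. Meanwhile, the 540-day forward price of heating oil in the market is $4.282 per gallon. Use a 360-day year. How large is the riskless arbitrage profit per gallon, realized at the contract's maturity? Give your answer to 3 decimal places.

Fair forward: F* = S·e^(carry·T), with carry = (r + u) = 0.0400 + 0.0258 = 0.0658
F* = 3.740 · e^(0.0658 × 540/360) = 3.740 · e^0.098700 = 3.740 × 1.103735 = $4.1280
Market $4.282 > fair $4.1280: forward overpriced → cash-and-carry (buy spot, short the forward).
At maturity, profit = |F_mkt − F*| = |4.282 − 4.1280| = $0.154 per gallon

$0.154 per gallon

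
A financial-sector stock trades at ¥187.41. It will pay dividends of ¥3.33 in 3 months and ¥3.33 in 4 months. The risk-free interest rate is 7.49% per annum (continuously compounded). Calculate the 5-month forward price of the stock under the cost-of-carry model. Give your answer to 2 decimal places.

PV(dividends) I = 3.33·e^(−0.0749·3/12) + 3.33·e^(−0.0749·4/12)
I = 3.2682 + 3.2479 = 6.5161
F = (S − I)·e^(rT) = (187.41 − 6.5161) · e^(0.0749·5/12)
= 180.8939 · e^0.031208 = 180.8939 × 1.031700 = ¥186.63

¥186.63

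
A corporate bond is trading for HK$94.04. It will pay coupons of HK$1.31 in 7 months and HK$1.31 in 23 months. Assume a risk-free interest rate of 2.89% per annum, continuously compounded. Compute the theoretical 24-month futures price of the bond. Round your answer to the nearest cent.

HK$96.96

PV(coupons) I = 1.31·e^(−0.0289·7/12) + 1.31·e^(−0.0289·23/12)
I = 1.2881 + 1.2394 = 2.5275
F = (S − I)·e^(rT) = (94.04 − 2.5275) · e^(0.0289·24/12)
= 91.5125 · e^0.057800 = 91.5125 × 1.059503 = HK$96.96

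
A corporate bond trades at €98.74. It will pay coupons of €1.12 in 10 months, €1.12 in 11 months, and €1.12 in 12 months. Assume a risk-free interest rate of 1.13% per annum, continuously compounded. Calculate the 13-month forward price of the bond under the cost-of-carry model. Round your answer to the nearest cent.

€96.59

PV(coupons) I = 1.12·e^(−0.0113·10/12) + 1.12·e^(−0.0113·11/12) + 1.12·e^(−0.0113·12/12)
I = 1.1095 + 1.1085 + 1.1074 = 3.3254
F = (S − I)·e^(rT) = (98.74 − 3.3254) · e^(0.0113·13/12)
= 95.4146 · e^0.012242 = 95.4146 × 1.012317 = €96.59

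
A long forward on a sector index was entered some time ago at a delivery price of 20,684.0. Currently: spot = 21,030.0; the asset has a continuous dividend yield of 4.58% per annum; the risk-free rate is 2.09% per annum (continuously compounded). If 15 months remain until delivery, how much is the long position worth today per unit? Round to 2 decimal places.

Current fair forward for the remaining 15 months: F = S·e^((r − q)·T), (r − q) = 0.0209 − 0.0458 = -0.0249
F = 21030.0 · e^(-0.0249 × 15/12) = 21030.0 × 0.96935440 = 20385.5230
Value of long forward = (F − K)·e^(−rT) = (20385.5230 − 20684.0) · e^(−0.0209·15/12)
= -298.4770 × 0.97421331 = -290.78

-290.78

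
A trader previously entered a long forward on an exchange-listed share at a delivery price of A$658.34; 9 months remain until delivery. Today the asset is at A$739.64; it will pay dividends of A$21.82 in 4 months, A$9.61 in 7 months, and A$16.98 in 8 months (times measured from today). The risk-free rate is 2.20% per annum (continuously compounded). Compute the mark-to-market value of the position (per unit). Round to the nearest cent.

PV(remaining dividends) I = 21.82·e^(−0.0220·4/12) + 9.61·e^(−0.0220·7/12) + 16.98·e^(−0.0220·8/12) = 47.8808
Current forward F = (S − I)·e^(rT) = (739.64 − 47.8808)·e^(0.0220·9/12) = 691.7592 × 1.016637 = 703.2680
Value (long) = (F − K)·e^(−rT) = (703.2680 − 658.34) × 0.983635 = 44.1928
Value = A$44.19

A$44.19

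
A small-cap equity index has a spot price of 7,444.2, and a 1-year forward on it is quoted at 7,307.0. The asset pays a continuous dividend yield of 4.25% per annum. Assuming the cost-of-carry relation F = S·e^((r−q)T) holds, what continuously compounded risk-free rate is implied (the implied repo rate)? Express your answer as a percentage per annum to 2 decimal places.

From F = S·e^((r−q)T): (r − q) = ln(F/S)/T
ln(7307.0/7444.2) = ln(0.981570) = -0.018602
(r − q) = -0.018602 / (12/12) = -0.018602
r = ln(F/S)/T + q = -0.018602 + 0.0425 = 0.023898
r = 2.39%

2.39%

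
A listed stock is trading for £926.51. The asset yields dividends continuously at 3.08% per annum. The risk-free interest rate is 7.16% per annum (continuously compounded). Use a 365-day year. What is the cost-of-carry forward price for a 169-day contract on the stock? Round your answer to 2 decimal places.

£944.18

F = S·e^((r − q)T) = 926.51 · e^((0.0716 − 0.0308) × 169/365)
= 926.51 · e^0.018891 = 926.51 × 1.019071
F = £944.18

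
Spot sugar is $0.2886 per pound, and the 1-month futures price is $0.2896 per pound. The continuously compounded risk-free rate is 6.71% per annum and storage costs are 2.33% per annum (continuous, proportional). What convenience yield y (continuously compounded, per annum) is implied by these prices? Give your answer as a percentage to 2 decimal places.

4.89%

F = S·e^((r+u−y)T) ⇒ (r+u−y) = ln(F/S)/T
ln(0.2896/0.2886) = 0.003459; /T ⇒ 0.041508
y = r + u − ln(F/S)/T = 0.0671 + 0.0233 − 0.041508 = 0.048892
y = 4.89%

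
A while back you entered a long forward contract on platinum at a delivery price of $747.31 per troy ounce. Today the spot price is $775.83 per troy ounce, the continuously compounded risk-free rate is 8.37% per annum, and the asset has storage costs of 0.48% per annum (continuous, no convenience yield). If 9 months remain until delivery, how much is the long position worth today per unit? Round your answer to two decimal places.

Current fair forward for the remaining 9 months: F = S·e^((r + u)·T), (r + u) = 0.0837 + 0.0048 = 0.0885
F = 775.83 · e^(0.0885 × 9/12) = 775.83 × 1.068627 = 829.0729
Value of long forward = (F − K)·e^(−rT) = (829.0729 − 747.31) · e^(−0.0837·9/12)
= 81.7629 × 0.939155 = 76.79

$76.79 per troy ounce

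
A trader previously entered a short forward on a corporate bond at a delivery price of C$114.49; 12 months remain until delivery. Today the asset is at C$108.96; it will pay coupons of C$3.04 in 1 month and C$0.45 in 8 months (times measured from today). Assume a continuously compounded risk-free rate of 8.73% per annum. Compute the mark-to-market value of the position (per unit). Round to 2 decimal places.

PV(remaining coupons) I = 3.04·e^(−0.0873·1/12) + 0.45·e^(−0.0873·8/12) = 3.4425
Current forward F = (S − I)·e^(rT) = (108.96 − 3.4425)·e^(0.0873·12/12) = 105.5175 × 1.091224 = 115.1432
Value (long) = (F − K)·e^(−rT) = (115.1432 − 114.49) × 0.916402 = 0.5986
Short position value = −(long value) = -C$0.60

-C$0.60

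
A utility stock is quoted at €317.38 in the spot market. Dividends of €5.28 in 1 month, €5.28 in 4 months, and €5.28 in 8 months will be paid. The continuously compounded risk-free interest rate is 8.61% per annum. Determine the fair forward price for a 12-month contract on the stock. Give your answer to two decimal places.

PV(dividends) I = 5.28·e^(−0.0861·1/12) + 5.28·e^(−0.0861·4/12) + 5.28·e^(−0.0861·8/12)
I = 5.2423 + 5.1306 + 4.9855 = 15.3584
F = (S − I)·e^(rT) = (317.38 − 15.3584) · e^(0.0861·12/12)
= 302.0216 · e^0.086100 = 302.0216 × 1.089915 = €329.18

€329.18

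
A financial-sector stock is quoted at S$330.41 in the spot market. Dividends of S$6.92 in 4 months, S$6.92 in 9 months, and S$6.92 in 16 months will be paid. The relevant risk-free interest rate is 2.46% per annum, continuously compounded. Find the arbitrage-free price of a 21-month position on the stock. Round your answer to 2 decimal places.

PV(dividends) I = 6.92·e^(−0.0246·4/12) + 6.92·e^(−0.0246·9/12) + 6.92·e^(−0.0246·16/12)
I = 6.8635 + 6.7935 + 6.6967 = 20.3537
F = (S − I)·e^(rT) = (330.41 − 20.3537) · e^(0.0246·21/12)
= 310.0563 · e^0.043050 = 310.0563 × 1.043990 = S$323.70

S$323.70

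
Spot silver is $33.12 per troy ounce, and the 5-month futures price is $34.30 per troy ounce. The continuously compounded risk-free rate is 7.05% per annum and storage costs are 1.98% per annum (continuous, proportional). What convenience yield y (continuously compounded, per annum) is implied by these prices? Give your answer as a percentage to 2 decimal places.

F = S·e^((r+u−y)T) ⇒ (r+u−y) = ln(F/S)/T
ln(34.30/33.12) = 0.035008; /T ⇒ 0.084019
y = r + u − ln(F/S)/T = 0.0705 + 0.0198 − 0.084019 = 0.006281
y = 0.63%

0.63%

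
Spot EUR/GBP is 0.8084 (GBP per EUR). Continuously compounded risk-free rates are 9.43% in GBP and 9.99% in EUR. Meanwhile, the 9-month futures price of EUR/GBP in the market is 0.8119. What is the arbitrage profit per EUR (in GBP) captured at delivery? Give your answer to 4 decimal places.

Fair futures: F* = S·e^(carry·T), with carry = (r_GBP − r_EUR) = 0.0943 − 0.0999 = -0.0056
F* = 0.8084 · e^(-0.0056 × 9/12) = 0.8084 · e^-0.004200 = 0.8084 × 0.995809 = 0.8050
Market 0.8119 > fair 0.8050: forward overpriced → cash-and-carry (buy spot, short the forward).
At maturity, profit = |F_mkt − F*| = |0.8119 − 0.8050| = 0.0069 per EUR (in GBP)

0.0069 per EUR (in GBP)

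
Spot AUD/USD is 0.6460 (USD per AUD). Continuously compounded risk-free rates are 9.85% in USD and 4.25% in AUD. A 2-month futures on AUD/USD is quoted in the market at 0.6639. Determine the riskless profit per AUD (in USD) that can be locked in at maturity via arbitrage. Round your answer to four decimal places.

0.0118 per AUD (in USD)

Fair futures: F* = S·e^(carry·T), with carry = (r_USD − r_AUD) = 0.0985 − 0.0425 = 0.0560
F* = 0.6460 · e^(0.0560 × 2/12) = 0.6460 · e^0.009333 = 0.6460 × 1.009377 = 0.6521
Market 0.6639 > fair 0.6521: forward overpriced → cash-and-carry (buy spot, short the forward).
At maturity, profit = |F_mkt − F*| = |0.6639 − 0.6521| = 0.0118 per AUD (in USD)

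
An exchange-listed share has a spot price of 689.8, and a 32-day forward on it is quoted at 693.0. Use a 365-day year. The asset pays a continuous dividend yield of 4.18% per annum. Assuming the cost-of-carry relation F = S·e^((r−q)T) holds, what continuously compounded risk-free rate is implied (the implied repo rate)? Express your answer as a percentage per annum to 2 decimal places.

9.46%

From F = S·e^((r−q)T): (r − q) = ln(F/S)/T
ln(693.0/689.8) = ln(1.004639) = 0.004628
(r − q) = 0.004628 / (32/365) = 0.052788
r = ln(F/S)/T + q = 0.052788 + 0.0418 = 0.094588
r = 9.46%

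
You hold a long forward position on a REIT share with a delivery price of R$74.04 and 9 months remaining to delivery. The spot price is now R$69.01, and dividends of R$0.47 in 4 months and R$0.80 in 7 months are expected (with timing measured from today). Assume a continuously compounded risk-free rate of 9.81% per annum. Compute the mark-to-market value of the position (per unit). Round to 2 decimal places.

PV(remaining dividends) I = 0.47·e^(−0.0981·4/12) + 0.80·e^(−0.0981·7/12) = 1.2104
Current forward F = (S − I)·e^(rT) = (69.01 − 1.2104)·e^(0.0981·9/12) = 67.7996 × 1.076349 = 72.9760
Value (long) = (F − K)·e^(−rT) = (72.9760 − 74.04) × 0.929066 = -0.9885
Value = -R$0.99

-R$0.99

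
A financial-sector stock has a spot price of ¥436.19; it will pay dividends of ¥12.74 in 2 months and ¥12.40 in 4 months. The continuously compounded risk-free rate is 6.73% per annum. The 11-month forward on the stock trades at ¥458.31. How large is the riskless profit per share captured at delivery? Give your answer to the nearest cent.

¥20.66 per share

PV(dividends) I = 12.74·e^(−0.0673·2/12) + 12.40·e^(−0.0673·4/12) = 24.7228
Fair forward F* = (S − I)·e^(rT) = (436.19 − 24.7228)·e^0.061692 = 411.4672 × 1.063635 = 437.6509
Market ¥458.31 > fair 437.6509: forward overpriced → cash-and-carry (borrow at r, buy the stock and collect the dividends, short the forward).
Profit at T = |F_mkt − F*| = |458.31 − 437.6509| = ¥20.66 per share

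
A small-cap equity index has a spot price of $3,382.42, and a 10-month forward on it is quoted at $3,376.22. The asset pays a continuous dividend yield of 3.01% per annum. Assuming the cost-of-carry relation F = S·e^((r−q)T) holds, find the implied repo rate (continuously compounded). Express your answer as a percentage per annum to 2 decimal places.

2.79%

From F = S·e^((r−q)T): (r − q) = ln(F/S)/T
ln(3376.22/3382.42) = ln(0.998167) = -0.001835
(r − q) = -0.001835 / (10/12) = -0.002202
r = ln(F/S)/T + q = -0.002202 + 0.0301 = 0.027898
r = 2.79%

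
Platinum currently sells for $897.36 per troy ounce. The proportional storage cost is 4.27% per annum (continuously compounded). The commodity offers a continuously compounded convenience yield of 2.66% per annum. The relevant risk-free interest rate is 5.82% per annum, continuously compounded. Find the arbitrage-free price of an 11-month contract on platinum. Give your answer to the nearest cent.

Net carry = r + u − y = 0.0582 + 0.0427 − 0.0266 = 0.0743
F = S·e^((r+u−y)T) = 897.36 · e^(0.0743 × 11/12) = 897.36 · e^0.068108
= 897.36 × 1.070481 = $960.61 per troy ounce

$960.61 per troy ounce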